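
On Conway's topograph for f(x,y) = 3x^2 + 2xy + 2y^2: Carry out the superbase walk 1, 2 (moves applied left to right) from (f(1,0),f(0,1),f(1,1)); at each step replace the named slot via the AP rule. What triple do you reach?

start (3,2,7) = (f(1,0),f(0,1),f(1,1))
replace slot 1: 2·(2+7) − 3 = 15 → (15,2,7)
replace slot 2: 2·(15+7) − 2 = 42 → (15,42,7)

15,42,7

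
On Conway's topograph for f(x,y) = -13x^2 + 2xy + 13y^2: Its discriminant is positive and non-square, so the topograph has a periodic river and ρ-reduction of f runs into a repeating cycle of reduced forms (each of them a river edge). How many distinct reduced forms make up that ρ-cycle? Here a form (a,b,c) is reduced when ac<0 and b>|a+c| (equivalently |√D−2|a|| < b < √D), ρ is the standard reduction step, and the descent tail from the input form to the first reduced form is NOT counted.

D = 680, ⌊√D⌋ = 26
river: ρ → (13,24,-2)
river: ρ → (-2,24,13)
river: ρ → (13,2,-13)
river: ρ → (-13,24,2)
river: ρ → (2,24,-13)
river: ρ → (-13,2,13)
ρ-cycle length = 6 (tail of 0 descent steps not counted)

6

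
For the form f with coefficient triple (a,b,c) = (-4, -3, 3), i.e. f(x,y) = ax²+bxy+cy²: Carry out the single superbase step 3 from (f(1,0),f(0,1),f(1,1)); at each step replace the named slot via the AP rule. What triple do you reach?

start (-4,3,-4) = (f(1,0),f(0,1),f(1,1))
replace slot 3: 2·((-4)+3) − (-4) = 2 → (-4,3,2)

-4,3,2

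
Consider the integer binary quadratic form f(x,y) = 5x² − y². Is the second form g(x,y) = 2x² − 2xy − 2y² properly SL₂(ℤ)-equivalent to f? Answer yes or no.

D₁ = 20, D₂ = 20
river cycle of f (length 2): (-1, 4, 1), (1, 4, -1)
river cycle of g (length 2): (-2, 2, 2), (2, 2, -2)
cycles differ ⇒ inequivalent

no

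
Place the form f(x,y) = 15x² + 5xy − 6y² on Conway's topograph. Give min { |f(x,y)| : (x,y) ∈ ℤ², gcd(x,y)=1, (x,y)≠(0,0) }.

descent: ρ → (-6,19,1)  [lands on river]
river: ρ → (1,19,-6)
river: ρ → (-6,17,4)
river: ρ → (4,15,-10)
river: ρ → (-10,5,9)
river: ρ → (9,13,-6)
river: ρ → (-6,11,11)
river: ρ → (11,11,-6)
river: ρ → (-6,13,9)
river: ρ → (9,5,-10)
river: ρ → (-10,15,4)
river: ρ → (4,17,-6)
closes: descent 1, river 12
min |a| on river = 1

1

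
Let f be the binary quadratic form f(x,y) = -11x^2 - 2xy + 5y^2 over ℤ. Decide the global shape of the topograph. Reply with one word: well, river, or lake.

D = b²−4ac = (-2)² − 4·(-11)·5 = 224
D > 0 non-square ⇒ indefinite ⇒ periodic river

river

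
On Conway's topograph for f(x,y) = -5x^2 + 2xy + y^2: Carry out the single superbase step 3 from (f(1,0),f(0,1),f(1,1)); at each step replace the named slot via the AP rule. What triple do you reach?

start (-5,1,-2) = (f(1,0),f(0,1),f(1,1))
replace slot 3: 2·((-5)+1) − (-2) = -6 → (-5,1,-6)

-5,1,-6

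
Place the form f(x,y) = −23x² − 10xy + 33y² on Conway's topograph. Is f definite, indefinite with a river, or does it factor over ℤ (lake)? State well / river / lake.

D = b²−4ac = (-10)² − 4·(-23)·33 = 3136
D = 56² is a perfect square ⇒ form factors over ℤ ⇒ lakes

lake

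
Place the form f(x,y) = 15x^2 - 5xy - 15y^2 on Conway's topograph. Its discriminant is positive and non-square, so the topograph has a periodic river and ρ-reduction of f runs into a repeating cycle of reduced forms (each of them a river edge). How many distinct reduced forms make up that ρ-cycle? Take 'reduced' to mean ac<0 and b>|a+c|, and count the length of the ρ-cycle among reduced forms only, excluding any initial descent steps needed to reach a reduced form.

D = 925, ⌊√D⌋ = 30
descent: ρ → (-15,5,15)  [lands on river]
river: ρ → (15,25,-5)
river: ρ → (-5,25,15)
river: ρ → (15,5,-15)
river: ρ → (-15,25,5)
river: ρ → (5,25,-15)
ρ-cycle length = 6 (tail of 1 descent step not counted)

6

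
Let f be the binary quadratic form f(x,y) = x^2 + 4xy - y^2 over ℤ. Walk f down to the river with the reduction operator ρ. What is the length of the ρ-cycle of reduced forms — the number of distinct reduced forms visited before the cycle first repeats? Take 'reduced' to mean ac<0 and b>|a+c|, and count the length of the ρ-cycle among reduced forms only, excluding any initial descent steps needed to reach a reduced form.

D = 20, ⌊√D⌋ = 4
river: ρ → (-1,4,1)
river: ρ → (1,4,-1)
ρ-cycle length = 2 (tail of 0 descent steps not counted)

2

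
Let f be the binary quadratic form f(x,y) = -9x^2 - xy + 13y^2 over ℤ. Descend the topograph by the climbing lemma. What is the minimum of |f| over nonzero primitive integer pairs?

descent: ρ → (13,1,-9)
descent: ρ → (-9,17,5)  [lands on river]
river: ρ → (5,13,-15)
river: ρ → (-15,17,3)
river: ρ → (3,19,-9)
closes: descent 2, river 4
min |a| on river = 3

3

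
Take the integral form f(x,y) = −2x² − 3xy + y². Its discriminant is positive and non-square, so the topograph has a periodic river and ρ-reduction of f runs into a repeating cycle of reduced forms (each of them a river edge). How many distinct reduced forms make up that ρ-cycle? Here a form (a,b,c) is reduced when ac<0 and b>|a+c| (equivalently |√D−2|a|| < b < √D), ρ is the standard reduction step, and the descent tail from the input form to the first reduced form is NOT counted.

D = 17, ⌊√D⌋ = 4
descent: ρ → (1,3,-2)  [lands on river]
river: ρ → (-2,1,2)
river: ρ → (2,3,-1)
river: ρ → (-1,3,2)
river: ρ → (2,1,-2)
river: ρ → (-2,3,1)
ρ-cycle length = 6 (tail of 1 descent step not counted)

6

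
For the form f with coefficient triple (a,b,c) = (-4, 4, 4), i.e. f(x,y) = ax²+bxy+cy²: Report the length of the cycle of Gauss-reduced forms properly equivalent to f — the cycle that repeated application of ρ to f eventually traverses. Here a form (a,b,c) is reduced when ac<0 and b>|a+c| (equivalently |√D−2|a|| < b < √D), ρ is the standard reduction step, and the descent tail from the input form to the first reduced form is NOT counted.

D = 80, ⌊√D⌋ = 8
river: ρ → (4,4,-4)
river: ρ → (-4,4,4)
ρ-cycle length = 2 (tail of 0 descent steps not counted)

2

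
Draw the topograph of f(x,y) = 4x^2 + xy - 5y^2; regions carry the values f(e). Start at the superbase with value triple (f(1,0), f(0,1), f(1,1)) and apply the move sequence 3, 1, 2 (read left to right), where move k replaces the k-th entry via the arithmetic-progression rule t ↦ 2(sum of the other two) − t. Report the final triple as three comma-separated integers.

start (4,-5,0) = (f(1,0),f(0,1),f(1,1))
replace slot 3: 2·(4+(-5)) − 0 = -2 → (4,-5,-2)
replace slot 1: 2·((-5)+(-2)) − 4 = -18 → (-18,-5,-2)
replace slot 2: 2·((-18)+(-2)) − (-5) = -35 → (-18,-35,-2)

-18,-35,-2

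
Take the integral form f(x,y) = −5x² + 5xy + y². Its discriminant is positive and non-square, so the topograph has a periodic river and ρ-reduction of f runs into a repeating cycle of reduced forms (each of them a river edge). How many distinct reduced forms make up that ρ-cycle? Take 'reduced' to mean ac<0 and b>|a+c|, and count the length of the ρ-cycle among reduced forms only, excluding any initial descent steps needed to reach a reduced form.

D = 45, ⌊√D⌋ = 6
river: ρ → (1,5,-5)
river: ρ → (-5,5,1)
ρ-cycle length = 2 (tail of 0 descent steps not counted)

2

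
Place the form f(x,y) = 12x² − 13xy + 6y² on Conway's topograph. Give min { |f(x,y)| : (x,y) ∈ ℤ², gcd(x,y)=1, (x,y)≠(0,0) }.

translate: b→11 (≡-13 mod 24), so (12,-13,6)→(12,11,5)
flip: (12,11,5)→(5,-11,12)
translate: b→-1 (≡-11 mod 10), so (5,-11,12)→(5,-1,6)
reduced (well bottom): (5,-1,6) with a≤c, −a<b≤a
well minimum = a = 5

5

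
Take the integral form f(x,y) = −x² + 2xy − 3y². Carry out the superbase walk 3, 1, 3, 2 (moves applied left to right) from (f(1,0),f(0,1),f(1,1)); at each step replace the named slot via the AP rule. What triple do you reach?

start (-1,-3,-2) = (f(1,0),f(0,1),f(1,1))
replace slot 3: 2·((-1)+(-3)) − (-2) = -6 → (-1,-3,-6)
replace slot 1: 2·((-3)+(-6)) − (-1) = -17 → (-17,-3,-6)
replace slot 3: 2·((-17)+(-3)) − (-6) = -34 → (-17,-3,-34)
replace slot 2: 2·((-17)+(-34)) − (-3) = -99 → (-17,-99,-34)

-17,-99,-34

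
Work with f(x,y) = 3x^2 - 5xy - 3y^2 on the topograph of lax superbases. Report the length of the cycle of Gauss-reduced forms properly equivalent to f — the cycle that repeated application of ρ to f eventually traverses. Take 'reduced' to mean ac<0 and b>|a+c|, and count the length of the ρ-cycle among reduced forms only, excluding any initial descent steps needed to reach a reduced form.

D = 61, ⌊√D⌋ = 7
descent: ρ → (-3,5,3)  [lands on river]
river: ρ → (3,7,-1)
river: ρ → (-1,7,3)
river: ρ → (3,5,-3)
river: ρ → (-3,7,1)
river: ρ → (1,7,-3)
ρ-cycle length = 6 (tail of 1 descent step not counted)

6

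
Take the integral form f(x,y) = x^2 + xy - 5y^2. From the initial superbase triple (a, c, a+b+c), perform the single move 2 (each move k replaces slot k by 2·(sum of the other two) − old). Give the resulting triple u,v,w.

start (1,-5,-3) = (f(1,0),f(0,1),f(1,1))
replace slot 2: 2·(1+(-3)) − (-5) = 1 → (1,1,-3)

1,1,-3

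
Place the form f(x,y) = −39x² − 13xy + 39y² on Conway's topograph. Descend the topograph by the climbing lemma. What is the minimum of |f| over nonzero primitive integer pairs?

descent: ρ → (39,13,-39)  [lands on river]
river: ρ → (-39,65,13)
river: ρ → (13,65,-39)
river: ρ → (-39,13,39)
river: ρ → (39,65,-13)
river: ρ → (-13,65,39)
closes: descent 1, river 6
min |a| on river = 13

13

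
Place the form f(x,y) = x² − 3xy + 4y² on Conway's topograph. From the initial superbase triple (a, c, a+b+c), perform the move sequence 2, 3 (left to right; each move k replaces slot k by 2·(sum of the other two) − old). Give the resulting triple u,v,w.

start (1,4,2) = (f(1,0),f(0,1),f(1,1))
replace slot 2: 2·(1+2) − 4 = 2 → (1,2,2)
replace slot 3: 2·(1+2) − 2 = 4 → (1,2,4)

1,2,4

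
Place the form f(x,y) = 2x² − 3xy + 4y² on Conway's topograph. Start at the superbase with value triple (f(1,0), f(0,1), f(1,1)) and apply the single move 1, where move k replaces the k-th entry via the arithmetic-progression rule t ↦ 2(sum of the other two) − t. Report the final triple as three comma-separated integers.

start (2,4,3) = (f(1,0),f(0,1),f(1,1))
replace slot 1: 2·(4+3) − 2 = 12 → (12,4,3)

12,4,3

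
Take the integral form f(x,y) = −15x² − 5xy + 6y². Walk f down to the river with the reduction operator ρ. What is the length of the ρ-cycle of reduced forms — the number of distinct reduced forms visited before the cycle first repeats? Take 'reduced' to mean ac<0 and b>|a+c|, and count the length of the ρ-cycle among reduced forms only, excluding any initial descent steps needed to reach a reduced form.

D = 385, ⌊√D⌋ = 19
descent: ρ → (6,17,-4)  [lands on river]
river: ρ → (-4,15,10)
river: ρ → (10,5,-9)
river: ρ → (-9,13,6)
river: ρ → (6,11,-11)
river: ρ → (-11,11,6)
river: ρ → (6,13,-9)
river: ρ → (-9,5,10)
river: ρ → (10,15,-4)
river: ρ → (-4,17,6)
river: ρ → (6,19,-1)
river: ρ → (-1,19,6)
ρ-cycle length = 12 (tail of 1 descent step not counted)

12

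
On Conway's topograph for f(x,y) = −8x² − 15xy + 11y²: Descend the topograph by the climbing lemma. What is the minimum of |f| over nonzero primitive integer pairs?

descent: ρ → (11,15,-8)  [lands on river]
river: ρ → (-8,17,9)
river: ρ → (9,19,-6)
river: ρ → (-6,17,12)
river: ρ → (12,7,-11)
river: ρ → (-11,15,8)
river: ρ → (8,17,-9)
river: ρ → (-9,19,6)
river: ρ → (6,17,-12)
river: ρ → (-12,7,11)
closes: descent 1, river 10
min |a| on river = 6

6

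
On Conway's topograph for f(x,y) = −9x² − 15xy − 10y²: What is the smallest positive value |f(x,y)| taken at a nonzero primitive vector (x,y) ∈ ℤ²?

translate: b→-3 (≡15 mod 18), so (9,15,10)→(9,-3,4)
flip: (9,-3,4)→(4,3,9)
reduced (well bottom): (4,3,9) with a≤c, −a<b≤a
well minimum |f| = |-4| = 4 (negative-definite)

4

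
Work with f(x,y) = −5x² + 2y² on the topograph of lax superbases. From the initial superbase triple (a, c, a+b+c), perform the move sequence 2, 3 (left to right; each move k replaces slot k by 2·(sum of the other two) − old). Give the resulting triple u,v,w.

start (-5,2,-3) = (f(1,0),f(0,1),f(1,1))
replace slot 2: 2·((-5)+(-3)) − 2 = -18 → (-5,-18,-3)
replace slot 3: 2·((-5)+(-18)) − (-3) = -43 → (-5,-18,-43)

-5,-18,-43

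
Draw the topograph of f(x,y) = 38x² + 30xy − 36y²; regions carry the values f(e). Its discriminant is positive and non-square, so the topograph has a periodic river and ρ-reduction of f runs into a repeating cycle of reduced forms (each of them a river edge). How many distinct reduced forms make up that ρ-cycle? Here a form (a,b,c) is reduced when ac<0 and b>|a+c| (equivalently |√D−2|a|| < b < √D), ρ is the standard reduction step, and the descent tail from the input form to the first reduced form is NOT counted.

D = 6372, ⌊√D⌋ = 79
river: ρ → (-36,42,32)
river: ρ → (32,22,-46)
river: ρ → (-46,70,8)
river: ρ → (8,74,-28)
river: ρ → (-28,38,44)
river: ρ → (44,50,-22)
river: ρ → (-22,38,56)
river: ρ → (56,74,-4)
river: ρ → (-4,78,18)
river: ρ → (18,66,-28)
river: ρ → (-28,46,38)
river: ρ → (38,30,-36)
ρ-cycle length = 12 (tail of 0 descent steps not counted)

12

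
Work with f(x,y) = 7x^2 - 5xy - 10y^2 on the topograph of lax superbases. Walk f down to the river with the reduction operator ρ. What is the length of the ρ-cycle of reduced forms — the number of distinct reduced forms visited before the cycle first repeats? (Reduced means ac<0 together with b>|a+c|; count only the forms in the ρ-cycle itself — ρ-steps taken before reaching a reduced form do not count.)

D = 305, ⌊√D⌋ = 17
descent: ρ → (-10,5,7)  [lands on river]
river: ρ → (7,9,-8)
river: ρ → (-8,7,8)
river: ρ → (8,9,-7)
river: ρ → (-7,5,10)
river: ρ → (10,15,-2)
river: ρ → (-2,17,2)
river: ρ → (2,15,-10)
ρ-cycle length = 8 (tail of 1 descent step not counted)

8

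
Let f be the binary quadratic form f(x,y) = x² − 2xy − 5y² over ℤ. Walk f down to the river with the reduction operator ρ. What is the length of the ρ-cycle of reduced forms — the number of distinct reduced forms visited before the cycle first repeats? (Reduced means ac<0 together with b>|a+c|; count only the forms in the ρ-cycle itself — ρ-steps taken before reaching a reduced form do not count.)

D = 24, ⌊√D⌋ = 4
descent: ρ → (-5,2,1)
descent: ρ → (1,4,-2)  [lands on river]
river: ρ → (-2,4,1)
ρ-cycle length = 2 (tail of 2 descent steps not counted)

2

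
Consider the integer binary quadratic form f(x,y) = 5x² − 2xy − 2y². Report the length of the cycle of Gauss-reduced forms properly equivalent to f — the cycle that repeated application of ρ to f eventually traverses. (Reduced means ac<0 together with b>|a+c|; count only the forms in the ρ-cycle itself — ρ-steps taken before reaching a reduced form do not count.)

D = 44, ⌊√D⌋ = 6
descent: ρ → (-2,6,1)  [lands on river]
river: ρ → (1,6,-2)
ρ-cycle length = 2 (tail of 1 descent step not counted)

2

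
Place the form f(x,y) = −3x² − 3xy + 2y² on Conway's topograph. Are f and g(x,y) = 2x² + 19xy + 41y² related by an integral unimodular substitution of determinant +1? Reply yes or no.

D₁ = 33, D₂ = 33
river cycle of f (length 4): (2, 3, -3), (-3, 3, 2), (2, 5, -1), (-1, 5, 2)
river cycle of g (length 4): (2, 3, -3), (-3, 3, 2), (2, 5, -1), (-1, 5, 2)
cycles coincide ⇒ equivalent

yes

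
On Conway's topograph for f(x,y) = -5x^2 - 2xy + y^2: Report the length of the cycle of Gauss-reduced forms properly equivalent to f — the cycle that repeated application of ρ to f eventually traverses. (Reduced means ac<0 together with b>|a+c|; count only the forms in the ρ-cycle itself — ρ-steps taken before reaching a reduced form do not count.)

D = 24, ⌊√D⌋ = 4
descent: ρ → (1,4,-2)  [lands on river]
river: ρ → (-2,4,1)
ρ-cycle length = 2 (tail of 1 descent step not counted)

2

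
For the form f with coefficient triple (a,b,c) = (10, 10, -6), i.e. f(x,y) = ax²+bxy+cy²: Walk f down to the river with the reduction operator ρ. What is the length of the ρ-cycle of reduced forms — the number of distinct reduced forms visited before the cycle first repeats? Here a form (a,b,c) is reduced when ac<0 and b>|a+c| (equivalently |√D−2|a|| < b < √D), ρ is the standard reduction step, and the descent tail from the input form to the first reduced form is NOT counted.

D = 340, ⌊√D⌋ = 18
river: ρ → (-6,14,6)
river: ρ → (6,10,-10)
river: ρ → (-10,10,6)
river: ρ → (6,14,-6)
river: ρ → (-6,10,10)
river: ρ → (10,10,-6)
ρ-cycle length = 6 (tail of 0 descent steps not counted)

6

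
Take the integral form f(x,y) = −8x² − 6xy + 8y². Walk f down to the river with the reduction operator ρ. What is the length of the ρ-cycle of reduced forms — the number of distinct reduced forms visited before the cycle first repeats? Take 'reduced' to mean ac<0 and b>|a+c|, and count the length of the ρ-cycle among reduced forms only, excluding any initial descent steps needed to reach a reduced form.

D = 292, ⌊√D⌋ = 17
descent: ρ → (8,6,-8)  [lands on river]
river: ρ → (-8,10,6)
river: ρ → (6,14,-4)
river: ρ → (-4,10,12)
river: ρ → (12,14,-2)
river: ρ → (-2,14,12)
river: ρ → (12,10,-4)
river: ρ → (-4,14,6)
river: ρ → (6,10,-8)
river: ρ → (-8,6,8)
river: ρ → (8,10,-6)
river: ρ → (-6,14,4)
river: ρ → (4,10,-12)
river: ρ → (-12,14,2)
river: ρ → (2,14,-12)
river: ρ → (-12,10,4)
river: ρ → (4,14,-6)
river: ρ → (-6,10,8)
ρ-cycle length = 18 (tail of 1 descent step not counted)

18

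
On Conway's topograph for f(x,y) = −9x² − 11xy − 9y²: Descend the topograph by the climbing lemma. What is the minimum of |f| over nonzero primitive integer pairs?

translate: b→-7 (≡11 mod 18), so (9,11,9)→(9,-7,7)
flip: (9,-7,7)→(7,7,9)
reduced (well bottom): (7,7,9) with a≤c, −a<b≤a
well minimum |f| = |-7| = 7 (negative-definite)

7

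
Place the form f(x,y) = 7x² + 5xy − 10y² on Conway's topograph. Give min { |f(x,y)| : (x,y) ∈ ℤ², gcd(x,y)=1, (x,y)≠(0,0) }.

river: ρ → (-10,15,2)
river: ρ → (2,17,-2)
river: ρ → (-2,15,10)
river: ρ → (10,5,-7)
river: ρ → (-7,9,8)
river: ρ → (8,7,-8)
river: ρ → (-8,9,7)
river: ρ → (7,5,-10)
closes: descent 0, river 8
min |a| on river = 2

2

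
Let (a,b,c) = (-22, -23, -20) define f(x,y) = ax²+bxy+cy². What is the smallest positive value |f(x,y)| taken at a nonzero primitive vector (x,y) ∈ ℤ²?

translate: b→-21 (≡23 mod 44), so (22,23,20)→(22,-21,19)
flip: (22,-21,19)→(19,21,22)
translate: b→-17 (≡21 mod 38), so (19,21,22)→(19,-17,20)
reduced (well bottom): (19,-17,20) with a≤c, −a<b≤a
well minimum |f| = |-19| = 19 (negative-definite)

19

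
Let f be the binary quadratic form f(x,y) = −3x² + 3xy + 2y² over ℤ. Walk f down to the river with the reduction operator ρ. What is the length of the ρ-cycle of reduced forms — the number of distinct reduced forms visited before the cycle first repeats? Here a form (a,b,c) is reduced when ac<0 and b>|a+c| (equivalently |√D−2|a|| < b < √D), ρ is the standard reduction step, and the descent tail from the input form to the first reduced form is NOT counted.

D = 33, ⌊√D⌋ = 5
river: ρ → (2,5,-1)
river: ρ → (-1,5,2)
river: ρ → (2,3,-3)
river: ρ → (-3,3,2)
ρ-cycle length = 4 (tail of 0 descent steps not counted)

4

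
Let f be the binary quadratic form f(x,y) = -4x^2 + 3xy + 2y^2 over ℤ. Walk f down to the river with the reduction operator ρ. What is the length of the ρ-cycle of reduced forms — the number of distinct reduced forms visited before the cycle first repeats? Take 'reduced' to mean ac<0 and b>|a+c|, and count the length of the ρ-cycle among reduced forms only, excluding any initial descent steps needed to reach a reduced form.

D = 41, ⌊√D⌋ = 6
river: ρ → (2,5,-2)
river: ρ → (-2,3,4)
river: ρ → (4,5,-1)
river: ρ → (-1,5,4)
river: ρ → (4,3,-2)
river: ρ → (-2,5,2)
river: ρ → (2,3,-4)
river: ρ → (-4,5,1)
river: ρ → (1,5,-4)
river: ρ → (-4,3,2)
ρ-cycle length = 10 (tail of 0 descent steps not counted)

10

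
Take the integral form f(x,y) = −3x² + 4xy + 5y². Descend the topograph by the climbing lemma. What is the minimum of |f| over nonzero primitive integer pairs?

river: ρ → (5,6,-2)
river: ρ → (-2,6,5)
river: ρ → (5,4,-3)
river: ρ → (-3,8,1)
river: ρ → (1,8,-3)
river: ρ → (-3,4,5)
closes: descent 0, river 6
min |a| on river = 1

1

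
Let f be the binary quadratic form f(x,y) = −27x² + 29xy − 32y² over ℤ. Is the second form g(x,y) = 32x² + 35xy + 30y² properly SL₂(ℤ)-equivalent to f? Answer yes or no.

D₁ = -2615, D₂ = -2615
f is negative-definite; reduce −f:
−f: translate: b→25 (≡-29 mod 54), so (27,-29,32)→(27,25,30)
−f: reduced (well bottom): (27,25,30) with a≤c, −a<b≤a
flip sign back: reduced form of f is (-27,-25,-30)
g: translate: b→-29 (≡35 mod 64), so (32,35,30)→(32,-29,27)
g: flip: (32,-29,27)→(27,29,32)
g: translate: b→-25 (≡29 mod 54), so (27,29,32)→(27,-25,30)
g: reduced (well bottom): (27,-25,30) with a≤c, −a<b≤a
reduced forms (-27, -25, -30) vs (27, -25, 30) ⇒ inequivalent

no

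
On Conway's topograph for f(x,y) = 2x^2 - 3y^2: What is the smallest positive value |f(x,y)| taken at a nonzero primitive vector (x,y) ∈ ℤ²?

descent: ρ → (-3,0,2)
descent: ρ → (2,4,-1)  [lands on river]
river: ρ → (-1,4,2)
closes: descent 2, river 2
min |a| on river = 1

1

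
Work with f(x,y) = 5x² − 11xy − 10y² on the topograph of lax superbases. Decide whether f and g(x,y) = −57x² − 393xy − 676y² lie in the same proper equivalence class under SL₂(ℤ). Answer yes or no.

D₁ = 321, D₂ = 321
river cycle of f (length 6): (-10, 11, 5), (5, 9, -12), (-12, 15, 2), (2, 17, -4), (-4, 15, 6), (6, 9, -10)
river cycle of g (length 6): (-10, 11, 5), (5, 9, -12), (-12, 15, 2), (2, 17, -4), (-4, 15, 6), (6, 9, -10)
cycles coincide ⇒ equivalent

yes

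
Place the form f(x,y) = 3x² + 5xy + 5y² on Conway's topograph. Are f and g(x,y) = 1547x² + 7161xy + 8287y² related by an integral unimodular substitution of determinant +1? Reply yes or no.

D₁ = -35, D₂ = -35
f: translate: b→-1 (≡5 mod 6), so (3,5,5)→(3,-1,3)
f: flip: (3,-1,3)→(3,1,3)
f: reduced (well bottom): (3,1,3) with a≤c, −a<b≤a
g: translate: b→973 (≡7161 mod 3094), so (1547,7161,8287)→(1547,973,153)
g: flip: (1547,973,153)→(153,-973,1547)
g: translate: b→-55 (≡-973 mod 306), so (153,-973,1547)→(153,-55,5)
g: flip: (153,-55,5)→(5,55,153)
g: translate: b→5 (≡55 mod 10), so (5,55,153)→(5,5,3)
g: flip: (5,5,3)→(3,-5,5)
g: translate: b→1 (≡-5 mod 6), so (3,-5,5)→(3,1,3)
g: reduced (well bottom): (3,1,3) with a≤c, −a<b≤a
reduced forms (3, 1, 3) vs (3, 1, 3) ⇒ equivalent

yes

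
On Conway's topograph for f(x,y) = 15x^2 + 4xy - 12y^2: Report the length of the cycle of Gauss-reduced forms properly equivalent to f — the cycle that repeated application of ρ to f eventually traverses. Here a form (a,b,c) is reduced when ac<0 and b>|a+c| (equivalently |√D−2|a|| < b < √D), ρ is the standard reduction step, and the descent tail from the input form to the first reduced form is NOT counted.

D = 736, ⌊√D⌋ = 27
river: ρ → (-12,20,7)
river: ρ → (7,22,-9)
river: ρ → (-9,14,15)
river: ρ → (15,16,-8)
river: ρ → (-8,16,15)
river: ρ → (15,14,-9)
river: ρ → (-9,22,7)
river: ρ → (7,20,-12)
river: ρ → (-12,4,15)
river: ρ → (15,26,-1)
river: ρ → (-1,26,15)
river: ρ → (15,4,-12)
ρ-cycle length = 12 (tail of 0 descent steps not counted)

12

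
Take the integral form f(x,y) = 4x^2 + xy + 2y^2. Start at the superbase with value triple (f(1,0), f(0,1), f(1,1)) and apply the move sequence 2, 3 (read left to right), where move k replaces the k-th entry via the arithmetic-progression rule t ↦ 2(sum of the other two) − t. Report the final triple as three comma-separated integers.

start (4,2,7) = (f(1,0),f(0,1),f(1,1))
replace slot 2: 2·(4+7) − 2 = 20 → (4,20,7)
replace slot 3: 2·(4+20) − 7 = 41 → (4,20,41)

4,20,41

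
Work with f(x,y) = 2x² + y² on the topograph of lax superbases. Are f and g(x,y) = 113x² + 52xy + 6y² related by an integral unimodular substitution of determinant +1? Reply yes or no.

D₁ = -8, D₂ = -8
f: flip: (2,0,1)→(1,0,2)
f: reduced (well bottom): (1,0,2) with a≤c, −a<b≤a
g: flip: (113,52,6)→(6,-52,113)
g: translate: b→-4 (≡-52 mod 12), so (6,-52,113)→(6,-4,1)
g: flip: (6,-4,1)→(1,4,6)
g: translate: b→0 (≡4 mod 2), so (1,4,6)→(1,0,2)
g: reduced (well bottom): (1,0,2) with a≤c, −a<b≤a
reduced forms (1, 0, 2) vs (1, 0, 2) ⇒ equivalent

yes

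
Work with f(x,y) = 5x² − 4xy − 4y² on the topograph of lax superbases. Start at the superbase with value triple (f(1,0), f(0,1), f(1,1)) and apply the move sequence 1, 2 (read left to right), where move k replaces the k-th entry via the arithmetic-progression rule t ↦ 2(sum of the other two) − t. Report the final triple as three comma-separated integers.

start (5,-4,-3) = (f(1,0),f(0,1),f(1,1))
replace slot 1: 2·((-4)+(-3)) − 5 = -19 → (-19,-4,-3)
replace slot 2: 2·((-19)+(-3)) − (-4) = -40 → (-19,-40,-3)

-19,-40,-3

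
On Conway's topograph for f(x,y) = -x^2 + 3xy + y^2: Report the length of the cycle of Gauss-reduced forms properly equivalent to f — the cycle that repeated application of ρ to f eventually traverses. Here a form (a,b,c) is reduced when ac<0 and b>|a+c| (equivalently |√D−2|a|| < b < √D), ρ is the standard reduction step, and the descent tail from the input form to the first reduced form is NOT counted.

D = 13, ⌊√D⌋ = 3
river: ρ → (1,3,-1)
river: ρ → (-1,3,1)
ρ-cycle length = 2 (tail of 0 descent steps not counted)

2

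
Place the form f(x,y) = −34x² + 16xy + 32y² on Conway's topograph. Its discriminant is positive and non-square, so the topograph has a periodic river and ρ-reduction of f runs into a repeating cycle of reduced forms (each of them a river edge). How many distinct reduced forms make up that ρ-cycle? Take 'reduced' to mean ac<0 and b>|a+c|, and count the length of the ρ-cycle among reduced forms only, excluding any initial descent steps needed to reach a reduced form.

D = 4608, ⌊√D⌋ = 67
river: ρ → (32,48,-18)
river: ρ → (-18,60,14)
river: ρ → (14,52,-34)
river: ρ → (-34,16,32)
ρ-cycle length = 4 (tail of 0 descent steps not counted)

4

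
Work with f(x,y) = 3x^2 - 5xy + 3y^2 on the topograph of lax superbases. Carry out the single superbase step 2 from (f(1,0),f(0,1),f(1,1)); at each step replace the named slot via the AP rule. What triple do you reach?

start (3,3,1) = (f(1,0),f(0,1),f(1,1))
replace slot 2: 2·(3+1) − 3 = 5 → (3,5,1)

3,5,1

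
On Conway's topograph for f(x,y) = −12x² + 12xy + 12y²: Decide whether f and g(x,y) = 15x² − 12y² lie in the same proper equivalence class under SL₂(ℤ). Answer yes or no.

D₁ = 720, D₂ = 720
river cycle of f (length 2): (12, 12, -12), (-12, 12, 12)
river cycle of g (length 2): (-12, 24, 3), (3, 24, -12)
cycles differ ⇒ inequivalent

no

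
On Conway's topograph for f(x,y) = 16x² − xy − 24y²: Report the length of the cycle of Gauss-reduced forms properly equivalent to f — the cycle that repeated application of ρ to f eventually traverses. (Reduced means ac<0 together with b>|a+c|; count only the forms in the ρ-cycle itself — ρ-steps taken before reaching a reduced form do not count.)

D = 1537, ⌊√D⌋ = 39
descent: ρ → (-24,1,16)
descent: ρ → (16,31,-9)  [lands on river]
river: ρ → (-9,23,28)
river: ρ → (28,33,-4)
river: ρ → (-4,39,1)
river: ρ → (1,39,-4)
river: ρ → (-4,33,28)
river: ρ → (28,23,-9)
river: ρ → (-9,31,16)
river: ρ → (16,33,-7)
river: ρ → (-7,37,6)
river: ρ → (6,35,-13)
river: ρ → (-13,17,24)
river: ρ → (24,31,-6)
river: ρ → (-6,29,29)
river: ρ → (29,29,-6)
river: ρ → (-6,31,24)
river: ρ → (24,17,-13)
river: ρ → (-13,35,6)
river: ρ → (6,37,-7)
river: ρ → (-7,33,16)
ρ-cycle length = 20 (tail of 2 descent steps not counted)

20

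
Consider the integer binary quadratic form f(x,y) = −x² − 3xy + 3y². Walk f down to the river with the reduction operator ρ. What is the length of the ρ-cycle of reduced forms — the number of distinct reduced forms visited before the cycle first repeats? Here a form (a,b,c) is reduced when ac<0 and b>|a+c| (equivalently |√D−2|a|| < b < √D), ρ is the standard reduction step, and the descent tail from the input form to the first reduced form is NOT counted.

D = 21, ⌊√D⌋ = 4
descent: ρ → (3,3,-1)  [lands on river]
river: ρ → (-1,3,3)
ρ-cycle length = 2 (tail of 1 descent step not counted)

2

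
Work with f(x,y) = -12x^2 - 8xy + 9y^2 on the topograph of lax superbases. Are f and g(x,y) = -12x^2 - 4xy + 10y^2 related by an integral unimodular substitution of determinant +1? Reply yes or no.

D₁ = 496, D₂ = 496
river cycle of f (length 16): (9, 8, -12), (-12, 16, 5), (5, 14, -15), (-15, 16, 4), (4, 16, -15), (-15, 14, 5), (5, 16, -12), (-12, 8, 9), (9, 10, -11), (-11, 12, 8), … (6 more)
river cycle of g (length 8): (10, 4, -12), (-12, 20, 2), (2, 20, -12), (-12, 4, 10), (10, 16, -6), (-6, 20, 4), (4, 20, -6), (-6, 16, 10)
cycles differ ⇒ inequivalent

no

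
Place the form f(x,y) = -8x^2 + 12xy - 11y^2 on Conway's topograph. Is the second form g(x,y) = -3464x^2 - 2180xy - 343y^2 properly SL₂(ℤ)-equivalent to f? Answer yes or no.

D₁ = -208, D₂ = -208
f is negative-definite; reduce −f:
−f: translate: b→4 (≡-12 mod 16), so (8,-12,11)→(8,4,7)
−f: flip: (8,4,7)→(7,-4,8)
−f: reduced (well bottom): (7,-4,8) with a≤c, −a<b≤a
flip sign back: reduced form of f is (-7,4,-8)
g is negative-definite; reduce −g:
−g: flip: (3464,2180,343)→(343,-2180,3464)
−g: translate: b→-122 (≡-2180 mod 686), so (343,-2180,3464)→(343,-122,11)
−g: flip: (343,-122,11)→(11,122,343)
−g: translate: b→-10 (≡122 mod 22), so (11,122,343)→(11,-10,7)
−g: flip: (11,-10,7)→(7,10,11)
−g: translate: b→-4 (≡10 mod 14), so (7,10,11)→(7,-4,8)
−g: reduced (well bottom): (7,-4,8) with a≤c, −a<b≤a
flip sign back: reduced form of g is (-7,4,-8)
reduced forms (-7, 4, -8) vs (-7, 4, -8) ⇒ equivalent

yes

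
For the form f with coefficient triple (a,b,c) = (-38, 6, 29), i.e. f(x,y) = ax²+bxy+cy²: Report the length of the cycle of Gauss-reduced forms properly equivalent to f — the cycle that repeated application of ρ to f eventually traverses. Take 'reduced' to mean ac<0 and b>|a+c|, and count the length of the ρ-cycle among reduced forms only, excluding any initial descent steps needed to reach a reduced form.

D = 4444, ⌊√D⌋ = 66
descent: ρ → (29,52,-15)  [lands on river]
river: ρ → (-15,38,50)
river: ρ → (50,62,-3)
river: ρ → (-3,64,29)
ρ-cycle length = 4 (tail of 1 descent step not counted)

4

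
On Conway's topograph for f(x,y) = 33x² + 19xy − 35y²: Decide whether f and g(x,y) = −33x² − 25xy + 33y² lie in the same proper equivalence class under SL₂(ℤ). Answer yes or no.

D₁ = 4981, D₂ = 4981
river cycle of f (length 14): (-35, 51, 17), (17, 51, -35), (-35, 19, 33), (33, 47, -21), (-21, 37, 43), (43, 49, -15), (-15, 41, 55), (55, 69, -1), (-1, 69, 55), (55, 41, -15), … (4 more)
river cycle of g (length 12): (33, 25, -33), (-33, 41, 25), (25, 59, -15), (-15, 61, 21), (21, 65, -9), (-9, 61, 35), (35, 9, -35), (-35, 61, 9), (9, 65, -21), (-21, 61, 15), … (2 more)
cycles differ ⇒ inequivalent

no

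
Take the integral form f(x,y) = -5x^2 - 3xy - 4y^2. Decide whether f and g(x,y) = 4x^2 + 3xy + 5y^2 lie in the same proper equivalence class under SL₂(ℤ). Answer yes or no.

D₁ = -71, D₂ = -71
f is negative-definite; reduce −f:
−f: flip: (5,3,4)→(4,-3,5)
−f: reduced (well bottom): (4,-3,5) with a≤c, −a<b≤a
flip sign back: reduced form of f is (-4,3,-5)
g: reduced (well bottom): (4,3,5) with a≤c, −a<b≤a
reduced forms (-4, 3, -5) vs (4, 3, 5) ⇒ inequivalent

no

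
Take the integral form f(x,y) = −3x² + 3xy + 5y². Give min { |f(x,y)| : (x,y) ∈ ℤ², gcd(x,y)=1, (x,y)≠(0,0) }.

river: ρ → (5,7,-1)
river: ρ → (-1,7,5)
river: ρ → (5,3,-3)
river: ρ → (-3,3,5)
closes: descent 0, river 4
min |a| on river = 1

1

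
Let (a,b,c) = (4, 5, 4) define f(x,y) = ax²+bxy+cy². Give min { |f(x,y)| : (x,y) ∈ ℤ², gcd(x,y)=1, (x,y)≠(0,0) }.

translate: b→-3 (≡5 mod 8), so (4,5,4)→(4,-3,3)
flip: (4,-3,3)→(3,3,4)
reduced (well bottom): (3,3,4) with a≤c, −a<b≤a
well minimum = a = 3

3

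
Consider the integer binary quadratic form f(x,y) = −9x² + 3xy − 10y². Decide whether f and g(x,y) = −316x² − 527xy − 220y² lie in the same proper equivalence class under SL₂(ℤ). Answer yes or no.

D₁ = -351, D₂ = -351
f is negative-definite; reduce −f:
−f: reduced (well bottom): (9,-3,10) with a≤c, −a<b≤a
flip sign back: reduced form of f is (-9,3,-10)
g is negative-definite; reduce −g:
−g: translate: b→-105 (≡527 mod 632), so (316,527,220)→(316,-105,9)
−g: flip: (316,-105,9)→(9,105,316)
−g: translate: b→-3 (≡105 mod 18), so (9,105,316)→(9,-3,10)
−g: reduced (well bottom): (9,-3,10) with a≤c, −a<b≤a
flip sign back: reduced form of g is (-9,3,-10)
reduced forms (-9, 3, -10) vs (-9, 3, -10) ⇒ equivalent

yes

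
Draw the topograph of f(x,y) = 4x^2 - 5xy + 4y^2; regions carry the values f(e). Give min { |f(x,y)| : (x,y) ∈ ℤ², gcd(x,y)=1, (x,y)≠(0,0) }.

translate: b→3 (≡-5 mod 8), so (4,-5,4)→(4,3,3)
flip: (4,3,3)→(3,-3,4)
translate: b→3 (≡-3 mod 6), so (3,-3,4)→(3,3,4)
reduced (well bottom): (3,3,4) with a≤c, −a<b≤a
well minimum = a = 3

3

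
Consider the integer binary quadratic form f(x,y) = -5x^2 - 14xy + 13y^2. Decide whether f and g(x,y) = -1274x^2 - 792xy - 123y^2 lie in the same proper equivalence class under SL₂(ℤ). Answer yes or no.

D₁ = 456, D₂ = 456
river cycle of f (length 10): (13, 14, -5), (-5, 16, 10), (10, 4, -11), (-11, 18, 3), (3, 18, -11), (-11, 4, 10), (10, 16, -5), (-5, 14, 13), (13, 12, -6), (-6, 12, 13)
river cycle of g (length 10): (-5, 16, 10), (10, 4, -11), (-11, 18, 3), (3, 18, -11), (-11, 4, 10), (10, 16, -5), (-5, 14, 13), (13, 12, -6), (-6, 12, 13), (13, 14, -5)
cycles coincide ⇒ equivalent

yes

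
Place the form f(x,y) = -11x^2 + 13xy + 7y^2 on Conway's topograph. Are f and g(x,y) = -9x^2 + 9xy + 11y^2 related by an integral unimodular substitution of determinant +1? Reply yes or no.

D₁ = 477, D₂ = 477
river cycle of f (length 8): (7, 15, -9), (-9, 21, 1), (1, 21, -9), (-9, 15, 7), (7, 13, -11), (-11, 9, 9), (9, 9, -11), (-11, 13, 7)
river cycle of g (length 8): (11, 13, -7), (-7, 15, 9), (9, 21, -1), (-1, 21, 9), (9, 15, -7), (-7, 13, 11), (11, 9, -9), (-9, 9, 11)
cycles differ ⇒ inequivalent

no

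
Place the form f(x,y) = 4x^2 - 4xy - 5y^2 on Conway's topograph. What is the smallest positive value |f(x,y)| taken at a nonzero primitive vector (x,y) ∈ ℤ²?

descent: ρ → (-5,4,4)  [lands on river]
river: ρ → (4,4,-5)
river: ρ → (-5,6,3)
river: ρ → (3,6,-5)
closes: descent 1, river 4
min |a| on river = 3

3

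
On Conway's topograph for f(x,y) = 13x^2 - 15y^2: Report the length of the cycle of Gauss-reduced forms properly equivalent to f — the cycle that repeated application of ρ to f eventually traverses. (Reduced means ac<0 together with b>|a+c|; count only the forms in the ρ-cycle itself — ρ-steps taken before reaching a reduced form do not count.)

D = 780, ⌊√D⌋ = 27
descent: ρ → (-15,0,13)
descent: ρ → (13,26,-2)  [lands on river]
river: ρ → (-2,26,13)
ρ-cycle length = 2 (tail of 2 descent steps not counted)

2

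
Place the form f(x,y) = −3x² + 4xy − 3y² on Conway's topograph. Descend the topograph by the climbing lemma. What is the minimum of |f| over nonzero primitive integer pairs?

translate: b→2 (≡-4 mod 6), so (3,-4,3)→(3,2,2)
flip: (3,2,2)→(2,-2,3)
translate: b→2 (≡-2 mod 4), so (2,-2,3)→(2,2,3)
reduced (well bottom): (2,2,3) with a≤c, −a<b≤a
well minimum |f| = |-2| = 2 (negative-definite)

2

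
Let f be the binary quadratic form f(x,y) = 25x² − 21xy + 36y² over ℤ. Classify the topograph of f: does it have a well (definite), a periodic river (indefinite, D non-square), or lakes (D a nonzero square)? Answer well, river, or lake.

D = b²−4ac = (-21)² − 4·25·36 = -3159
D < 0 ⇒ definite ⇒ every region one sign ⇒ single well

well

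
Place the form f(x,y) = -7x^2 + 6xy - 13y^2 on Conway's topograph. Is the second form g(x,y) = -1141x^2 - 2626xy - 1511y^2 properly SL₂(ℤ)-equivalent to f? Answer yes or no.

D₁ = -328, D₂ = -328
f is negative-definite; reduce −f:
−f: reduced (well bottom): (7,-6,13) with a≤c, −a<b≤a
flip sign back: reduced form of f is (-7,6,-13)
g is negative-definite; reduce −g:
−g: translate: b→344 (≡2626 mod 2282), so (1141,2626,1511)→(1141,344,26)
−g: flip: (1141,344,26)→(26,-344,1141)
−g: translate: b→20 (≡-344 mod 52), so (26,-344,1141)→(26,20,7)
−g: flip: (26,20,7)→(7,-20,26)
−g: translate: b→-6 (≡-20 mod 14), so (7,-20,26)→(7,-6,13)
−g: reduced (well bottom): (7,-6,13) with a≤c, −a<b≤a
flip sign back: reduced form of g is (-7,6,-13)
reduced forms (-7, 6, -13) vs (-7, 6, -13) ⇒ equivalent

yes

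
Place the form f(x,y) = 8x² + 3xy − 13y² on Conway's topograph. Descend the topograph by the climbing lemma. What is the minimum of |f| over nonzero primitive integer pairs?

descent: ρ → (-13,-3,8)
descent: ρ → (8,19,-2)  [lands on river]
river: ρ → (-2,17,17)
river: ρ → (17,17,-2)
river: ρ → (-2,19,8)
river: ρ → (8,13,-8)
river: ρ → (-8,19,2)
river: ρ → (2,17,-17)
river: ρ → (-17,17,2)
river: ρ → (2,19,-8)
river: ρ → (-8,13,8)
closes: descent 2, river 10
min |a| on river = 2

2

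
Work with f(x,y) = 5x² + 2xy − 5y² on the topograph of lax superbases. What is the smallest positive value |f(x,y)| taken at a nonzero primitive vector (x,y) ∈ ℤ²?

river: ρ → (-5,8,2)
river: ρ → (2,8,-5)
river: ρ → (-5,2,5)
river: ρ → (5,8,-2)
river: ρ → (-2,8,5)
river: ρ → (5,2,-5)
closes: descent 0, river 6
min |a| on river = 2

2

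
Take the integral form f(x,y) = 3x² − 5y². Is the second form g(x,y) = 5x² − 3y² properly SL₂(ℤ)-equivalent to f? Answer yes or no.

D₁ = 60, D₂ = 60
river cycle of f (length 2): (3, 6, -2), (-2, 6, 3)
river cycle of g (length 2): (-3, 6, 2), (2, 6, -3)
cycles differ ⇒ inequivalent

no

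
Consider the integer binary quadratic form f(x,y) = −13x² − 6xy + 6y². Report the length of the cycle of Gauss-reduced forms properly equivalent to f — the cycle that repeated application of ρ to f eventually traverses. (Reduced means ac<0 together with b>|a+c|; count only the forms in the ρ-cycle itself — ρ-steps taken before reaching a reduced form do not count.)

D = 348, ⌊√D⌋ = 18
descent: ρ → (6,18,-1)  [lands on river]
river: ρ → (-1,18,6)
ρ-cycle length = 2 (tail of 1 descent step not counted)

2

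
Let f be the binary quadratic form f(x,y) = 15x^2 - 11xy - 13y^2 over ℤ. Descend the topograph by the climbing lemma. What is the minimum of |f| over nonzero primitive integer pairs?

descent: ρ → (-13,11,15)  [lands on river]
river: ρ → (15,19,-9)
river: ρ → (-9,17,17)
river: ρ → (17,17,-9)
river: ρ → (-9,19,15)
river: ρ → (15,11,-13)
river: ρ → (-13,15,13)
river: ρ → (13,11,-15)
river: ρ → (-15,19,9)
river: ρ → (9,17,-17)
river: ρ → (-17,17,9)
river: ρ → (9,19,-15)
river: ρ → (-15,11,13)
river: ρ → (13,15,-13)
closes: descent 1, river 14
min |a| on river = 9

9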